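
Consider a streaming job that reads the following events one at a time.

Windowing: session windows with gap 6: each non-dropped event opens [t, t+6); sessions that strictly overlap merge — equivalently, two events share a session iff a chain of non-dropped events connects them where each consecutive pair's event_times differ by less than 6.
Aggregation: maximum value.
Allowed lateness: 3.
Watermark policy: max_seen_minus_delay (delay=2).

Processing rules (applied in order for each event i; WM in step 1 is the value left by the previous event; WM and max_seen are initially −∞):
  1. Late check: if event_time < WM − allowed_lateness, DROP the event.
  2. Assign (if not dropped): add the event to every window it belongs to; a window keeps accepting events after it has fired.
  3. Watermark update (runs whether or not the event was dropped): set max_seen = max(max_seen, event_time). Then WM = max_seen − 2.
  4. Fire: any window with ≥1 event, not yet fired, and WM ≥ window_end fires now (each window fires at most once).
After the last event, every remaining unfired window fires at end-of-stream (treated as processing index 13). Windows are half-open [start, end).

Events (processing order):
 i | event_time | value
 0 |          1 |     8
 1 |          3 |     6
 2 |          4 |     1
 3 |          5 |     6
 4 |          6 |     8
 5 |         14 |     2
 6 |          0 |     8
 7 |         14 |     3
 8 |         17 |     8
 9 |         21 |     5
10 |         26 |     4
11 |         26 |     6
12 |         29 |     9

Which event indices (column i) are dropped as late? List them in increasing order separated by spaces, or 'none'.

6

i=0 t=1 v=8: → [1,7); WM=-1
i=1 t=3 v=6: → [1,9); WM=1
i=2 t=4 v=1: → [1,10); WM=2
i=3 t=5 v=6: → [1,11); WM=3
i=4 t=6 v=8: → [1,12); WM=4
i=5 t=14 v=2: → [14,20); WM=12
i=6 t=0 v=8: DROP (t<12-3); WM=12
i=7 t=14 v=3: → [14,20); WM=12
i=8 t=17 v=8: → [14,23); WM=15
i=9 t=21 v=5: → [14,27); WM=19
i=10 t=26 v=4: → [14,32); WM=24
i=11 t=26 v=6: → [14,32); WM=24
i=12 t=29 v=9: → [14,35); WM=27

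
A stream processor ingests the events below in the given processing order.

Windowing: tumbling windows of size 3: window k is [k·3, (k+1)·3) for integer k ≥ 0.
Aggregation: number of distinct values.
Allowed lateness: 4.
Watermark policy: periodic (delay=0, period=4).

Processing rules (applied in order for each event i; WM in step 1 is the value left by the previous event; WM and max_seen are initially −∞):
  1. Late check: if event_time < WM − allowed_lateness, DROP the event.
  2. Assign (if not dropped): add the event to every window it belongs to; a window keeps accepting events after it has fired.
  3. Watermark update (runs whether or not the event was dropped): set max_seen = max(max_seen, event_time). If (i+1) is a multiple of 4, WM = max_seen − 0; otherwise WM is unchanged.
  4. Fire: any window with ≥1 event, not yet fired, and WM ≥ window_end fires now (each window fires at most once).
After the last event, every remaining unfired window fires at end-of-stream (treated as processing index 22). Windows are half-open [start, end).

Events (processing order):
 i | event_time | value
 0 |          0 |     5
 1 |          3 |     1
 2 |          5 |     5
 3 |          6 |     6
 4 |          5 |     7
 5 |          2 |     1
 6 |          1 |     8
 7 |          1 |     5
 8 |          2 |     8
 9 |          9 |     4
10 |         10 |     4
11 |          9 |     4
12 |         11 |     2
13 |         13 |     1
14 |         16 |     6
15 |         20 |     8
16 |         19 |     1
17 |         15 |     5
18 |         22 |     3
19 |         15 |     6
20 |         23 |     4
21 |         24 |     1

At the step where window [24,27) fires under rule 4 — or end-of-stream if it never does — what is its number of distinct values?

i=0 t=0 v=5: → [0,3); WM=−∞
i=1 t=3 v=1: → [3,6); WM=−∞
i=2 t=5 v=5: → [3,6); WM=−∞
i=3 t=6 v=6: → [6,9); WM=6; [0,3) fires=1 [3,6) fires=2
i=4 t=5 v=7: → [3,6); WM=6
i=5 t=2 v=1: → [0,3); WM=6
i=6 t=1 v=8: DROP (t<6-4); WM=6
i=7 t=1 v=5: DROP (t<6-4); WM=6
i=8 t=2 v=8: → [0,3); WM=6
i=9 t=9 v=4: → [9,12); WM=6
i=10 t=10 v=4: → [9,12); WM=6
i=11 t=9 v=4: → [9,12); WM=10; [6,9) fires=1
i=12 t=11 v=2: → [9,12); WM=10
i=13 t=13 v=1: → [12,15); WM=10
i=14 t=16 v=6: → [15,18); WM=10
i=15 t=20 v=8: → [18,21); WM=20; [9,12) fires=2 [12,15) fires=1 [15,18) fires=1
i=16 t=19 v=1: → [18,21); WM=20
i=17 t=15 v=5: DROP (t<20-4); WM=20
i=18 t=22 v=3: → [21,24); WM=20
i=19 t=15 v=6: DROP (t<20-4); WM=22; [18,21) fires=2
i=20 t=23 v=4: → [21,24); WM=22
i=21 t=24 v=1: → [24,27); WM=22

1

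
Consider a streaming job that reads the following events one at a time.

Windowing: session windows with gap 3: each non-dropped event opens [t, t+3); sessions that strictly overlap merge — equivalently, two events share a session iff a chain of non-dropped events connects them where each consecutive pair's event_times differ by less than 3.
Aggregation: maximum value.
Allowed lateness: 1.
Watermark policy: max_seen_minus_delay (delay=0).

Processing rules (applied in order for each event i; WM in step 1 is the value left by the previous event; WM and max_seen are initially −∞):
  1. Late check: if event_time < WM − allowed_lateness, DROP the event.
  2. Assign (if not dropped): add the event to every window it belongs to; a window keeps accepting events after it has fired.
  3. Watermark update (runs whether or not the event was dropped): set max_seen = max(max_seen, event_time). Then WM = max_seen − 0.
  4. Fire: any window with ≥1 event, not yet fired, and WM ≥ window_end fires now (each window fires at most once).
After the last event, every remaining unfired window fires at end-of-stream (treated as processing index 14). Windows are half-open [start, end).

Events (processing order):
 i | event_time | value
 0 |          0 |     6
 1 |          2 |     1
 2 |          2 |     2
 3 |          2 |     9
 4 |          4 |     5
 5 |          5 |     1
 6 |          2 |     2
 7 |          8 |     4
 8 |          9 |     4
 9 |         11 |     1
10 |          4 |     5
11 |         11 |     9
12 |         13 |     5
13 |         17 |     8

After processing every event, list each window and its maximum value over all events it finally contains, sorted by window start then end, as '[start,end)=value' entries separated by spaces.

[0,8)=9 [8,16)=9 [17,20)=8

i=0 t=0 v=6: → [0,3); WM=0
i=1 t=2 v=1: → [0,5); WM=2
i=2 t=2 v=2: → [0,5); WM=2
i=3 t=2 v=9: → [0,5); WM=2
i=4 t=4 v=5: → [0,7); WM=4
i=5 t=5 v=1: → [0,8); WM=5
i=6 t=2 v=2: DROP (t<5-1); WM=5
i=7 t=8 v=4: → [8,11); WM=8
i=8 t=9 v=4: → [8,12); WM=9
i=9 t=11 v=1: → [8,14); WM=11
i=10 t=4 v=5: DROP (t<11-1); WM=11
i=11 t=11 v=9: → [8,14); WM=11
i=12 t=13 v=5: → [8,16); WM=13
i=13 t=17 v=8: → [17,20); WM=17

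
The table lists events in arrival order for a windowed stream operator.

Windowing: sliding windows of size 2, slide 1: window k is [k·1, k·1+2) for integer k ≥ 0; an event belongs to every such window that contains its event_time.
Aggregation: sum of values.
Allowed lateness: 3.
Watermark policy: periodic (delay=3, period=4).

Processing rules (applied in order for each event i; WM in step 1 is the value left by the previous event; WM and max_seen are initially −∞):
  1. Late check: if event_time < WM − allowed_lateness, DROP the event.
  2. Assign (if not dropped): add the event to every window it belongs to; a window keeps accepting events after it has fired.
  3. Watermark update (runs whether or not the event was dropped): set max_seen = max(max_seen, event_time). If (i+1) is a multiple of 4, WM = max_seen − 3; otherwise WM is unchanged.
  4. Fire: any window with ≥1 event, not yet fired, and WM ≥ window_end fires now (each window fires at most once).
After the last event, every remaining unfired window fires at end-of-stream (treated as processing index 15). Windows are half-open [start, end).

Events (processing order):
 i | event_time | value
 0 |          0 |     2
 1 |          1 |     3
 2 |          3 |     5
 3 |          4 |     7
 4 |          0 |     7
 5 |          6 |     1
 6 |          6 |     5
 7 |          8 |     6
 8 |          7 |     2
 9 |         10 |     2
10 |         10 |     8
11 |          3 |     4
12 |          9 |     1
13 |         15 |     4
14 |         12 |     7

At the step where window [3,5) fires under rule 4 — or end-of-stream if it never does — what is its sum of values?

12

i=0 t=0 v=2: → [0,2); WM=−∞
i=1 t=1 v=3: → [1,3),[0,2); WM=−∞
i=2 t=3 v=5: → [3,5),[2,4); WM=−∞
i=3 t=4 v=7: → [4,6),[3,5); WM=1
i=4 t=0 v=7: → [0,2); WM=1
i=5 t=6 v=1: → [6,8),[5,7); WM=1
i=6 t=6 v=5: → [6,8),[5,7); WM=1
i=7 t=8 v=6: → [8,10),[7,9); WM=5; [0,2) fires=12 [1,3) fires=3 [2,4) fires=5 [3,5) fires=12
i=8 t=7 v=2: → [7,9),[6,8); WM=5
i=9 t=10 v=2: → [10,12),[9,11); WM=5
i=10 t=10 v=8: → [10,12),[9,11); WM=5
i=11 t=3 v=4: → [3,5),[2,4); WM=7; [4,6) fires=7 [5,7) fires=6
i=12 t=9 v=1: → [9,11),[8,10); WM=7
i=13 t=15 v=4: → [15,17),[14,16); WM=7
i=14 t=12 v=7: → [12,14),[11,13); WM=7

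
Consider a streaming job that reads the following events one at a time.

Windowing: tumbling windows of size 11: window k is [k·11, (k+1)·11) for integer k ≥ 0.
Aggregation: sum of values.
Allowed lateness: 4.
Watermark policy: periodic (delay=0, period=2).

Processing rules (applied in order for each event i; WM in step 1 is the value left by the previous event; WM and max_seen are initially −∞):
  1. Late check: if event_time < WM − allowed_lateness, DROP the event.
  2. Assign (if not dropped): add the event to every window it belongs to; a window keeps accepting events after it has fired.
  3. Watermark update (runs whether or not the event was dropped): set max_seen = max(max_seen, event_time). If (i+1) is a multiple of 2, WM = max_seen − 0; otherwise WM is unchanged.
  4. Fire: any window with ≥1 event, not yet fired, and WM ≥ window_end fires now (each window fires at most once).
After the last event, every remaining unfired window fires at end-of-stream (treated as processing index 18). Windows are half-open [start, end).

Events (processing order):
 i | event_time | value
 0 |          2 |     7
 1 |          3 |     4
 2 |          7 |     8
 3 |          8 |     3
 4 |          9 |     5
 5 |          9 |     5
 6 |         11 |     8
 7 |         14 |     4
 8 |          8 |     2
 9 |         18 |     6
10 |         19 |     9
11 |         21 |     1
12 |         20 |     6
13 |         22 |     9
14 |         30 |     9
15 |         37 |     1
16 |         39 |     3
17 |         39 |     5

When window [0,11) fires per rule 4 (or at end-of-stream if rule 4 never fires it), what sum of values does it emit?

i=0 t=2 v=7: → [0,11); WM=−∞
i=1 t=3 v=4: → [0,11); WM=3
i=2 t=7 v=8: → [0,11); WM=3
i=3 t=8 v=3: → [0,11); WM=8
i=4 t=9 v=5: → [0,11); WM=8
i=5 t=9 v=5: → [0,11); WM=9
i=6 t=11 v=8: → [11,22); WM=9
i=7 t=14 v=4: → [11,22); WM=14; [0,11) fires=32
i=8 t=8 v=2: DROP (t<14-4); WM=14
i=9 t=18 v=6: → [11,22); WM=18
i=10 t=19 v=9: → [11,22); WM=18
i=11 t=21 v=1: → [11,22); WM=21
i=12 t=20 v=6: → [11,22); WM=21
i=13 t=22 v=9: → [22,33); WM=22; [11,22) fires=34
i=14 t=30 v=9: → [22,33); WM=22
i=15 t=37 v=1: → [33,44); WM=37; [22,33) fires=18
i=16 t=39 v=3: → [33,44); WM=37
i=17 t=39 v=5: → [33,44); WM=39

32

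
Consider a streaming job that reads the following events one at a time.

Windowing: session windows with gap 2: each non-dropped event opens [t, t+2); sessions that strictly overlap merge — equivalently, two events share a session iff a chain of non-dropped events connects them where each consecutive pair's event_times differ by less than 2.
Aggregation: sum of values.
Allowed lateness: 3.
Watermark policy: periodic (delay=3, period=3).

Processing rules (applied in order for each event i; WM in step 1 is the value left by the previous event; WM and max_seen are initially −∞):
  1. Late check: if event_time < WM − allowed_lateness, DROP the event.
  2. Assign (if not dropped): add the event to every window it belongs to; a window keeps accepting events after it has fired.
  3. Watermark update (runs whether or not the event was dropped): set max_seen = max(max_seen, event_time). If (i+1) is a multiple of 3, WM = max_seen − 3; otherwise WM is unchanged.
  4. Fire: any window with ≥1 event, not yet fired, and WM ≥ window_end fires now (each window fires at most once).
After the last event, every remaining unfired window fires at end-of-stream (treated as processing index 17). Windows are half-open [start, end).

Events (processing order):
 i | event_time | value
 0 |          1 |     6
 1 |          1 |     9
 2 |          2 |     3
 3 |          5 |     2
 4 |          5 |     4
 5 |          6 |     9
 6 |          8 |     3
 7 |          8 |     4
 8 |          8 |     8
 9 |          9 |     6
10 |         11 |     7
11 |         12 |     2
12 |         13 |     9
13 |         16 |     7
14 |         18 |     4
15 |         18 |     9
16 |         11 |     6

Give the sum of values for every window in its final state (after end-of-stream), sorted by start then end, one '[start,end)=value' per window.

[1,4)=18 [5,8)=15 [8,11)=21 [11,15)=18 [16,18)=7 [18,20)=13

i=0 t=1 v=6: → [1,3); WM=−∞
i=1 t=1 v=9: → [1,3); WM=−∞
i=2 t=2 v=3: → [1,4); WM=-1
i=3 t=5 v=2: → [5,7); WM=-1
i=4 t=5 v=4: → [5,7); WM=-1
i=5 t=6 v=9: → [5,8); WM=3
i=6 t=8 v=3: → [8,10); WM=3
i=7 t=8 v=4: → [8,10); WM=3
i=8 t=8 v=8: → [8,10); WM=5
i=9 t=9 v=6: → [8,11); WM=5
i=10 t=11 v=7: → [11,13); WM=5
i=11 t=12 v=2: → [11,14); WM=9
i=12 t=13 v=9: → [11,15); WM=9
i=13 t=16 v=7: → [16,18); WM=9
i=14 t=18 v=4: → [18,20); WM=15
i=15 t=18 v=9: → [18,20); WM=15
i=16 t=11 v=6: DROP (t<15-3); WM=15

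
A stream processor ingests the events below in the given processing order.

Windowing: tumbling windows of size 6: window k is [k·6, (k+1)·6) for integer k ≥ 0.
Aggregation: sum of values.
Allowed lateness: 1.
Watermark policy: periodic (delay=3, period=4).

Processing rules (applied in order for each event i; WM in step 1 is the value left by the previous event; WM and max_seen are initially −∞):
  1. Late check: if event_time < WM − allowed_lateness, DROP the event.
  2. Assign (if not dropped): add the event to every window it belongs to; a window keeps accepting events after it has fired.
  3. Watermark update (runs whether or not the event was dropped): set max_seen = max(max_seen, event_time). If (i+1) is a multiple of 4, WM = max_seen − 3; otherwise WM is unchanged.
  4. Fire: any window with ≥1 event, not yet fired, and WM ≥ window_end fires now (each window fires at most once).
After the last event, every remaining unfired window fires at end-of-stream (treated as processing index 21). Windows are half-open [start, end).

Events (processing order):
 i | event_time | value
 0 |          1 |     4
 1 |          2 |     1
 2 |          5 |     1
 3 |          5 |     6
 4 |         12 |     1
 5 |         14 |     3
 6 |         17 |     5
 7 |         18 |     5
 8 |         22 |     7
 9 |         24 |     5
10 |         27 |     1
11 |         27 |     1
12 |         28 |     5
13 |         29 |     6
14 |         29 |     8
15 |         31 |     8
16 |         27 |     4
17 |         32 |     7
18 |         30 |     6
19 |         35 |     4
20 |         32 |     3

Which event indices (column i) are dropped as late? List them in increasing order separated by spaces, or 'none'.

none

i=0 t=1 v=4: → [0,6); WM=−∞
i=1 t=2 v=1: → [0,6); WM=−∞
i=2 t=5 v=1: → [0,6); WM=−∞
i=3 t=5 v=6: → [0,6); WM=2
i=4 t=12 v=1: → [12,18); WM=2
i=5 t=14 v=3: → [12,18); WM=2
i=6 t=17 v=5: → [12,18); WM=2
i=7 t=18 v=5: → [18,24); WM=15; [0,6) fires=12
i=8 t=22 v=7: → [18,24); WM=15
i=9 t=24 v=5: → [24,30); WM=15
i=10 t=27 v=1: → [24,30); WM=15
i=11 t=27 v=1: → [24,30); WM=24; [12,18) fires=9 [18,24) fires=12
i=12 t=28 v=5: → [24,30); WM=24
i=13 t=29 v=6: → [24,30); WM=24
i=14 t=29 v=8: → [24,30); WM=24
i=15 t=31 v=8: → [30,36); WM=28
i=16 t=27 v=4: → [24,30); WM=28
i=17 t=32 v=7: → [30,36); WM=28
i=18 t=30 v=6: → [30,36); WM=28
i=19 t=35 v=4: → [30,36); WM=32; [24,30) fires=30
i=20 t=32 v=3: → [30,36); WM=32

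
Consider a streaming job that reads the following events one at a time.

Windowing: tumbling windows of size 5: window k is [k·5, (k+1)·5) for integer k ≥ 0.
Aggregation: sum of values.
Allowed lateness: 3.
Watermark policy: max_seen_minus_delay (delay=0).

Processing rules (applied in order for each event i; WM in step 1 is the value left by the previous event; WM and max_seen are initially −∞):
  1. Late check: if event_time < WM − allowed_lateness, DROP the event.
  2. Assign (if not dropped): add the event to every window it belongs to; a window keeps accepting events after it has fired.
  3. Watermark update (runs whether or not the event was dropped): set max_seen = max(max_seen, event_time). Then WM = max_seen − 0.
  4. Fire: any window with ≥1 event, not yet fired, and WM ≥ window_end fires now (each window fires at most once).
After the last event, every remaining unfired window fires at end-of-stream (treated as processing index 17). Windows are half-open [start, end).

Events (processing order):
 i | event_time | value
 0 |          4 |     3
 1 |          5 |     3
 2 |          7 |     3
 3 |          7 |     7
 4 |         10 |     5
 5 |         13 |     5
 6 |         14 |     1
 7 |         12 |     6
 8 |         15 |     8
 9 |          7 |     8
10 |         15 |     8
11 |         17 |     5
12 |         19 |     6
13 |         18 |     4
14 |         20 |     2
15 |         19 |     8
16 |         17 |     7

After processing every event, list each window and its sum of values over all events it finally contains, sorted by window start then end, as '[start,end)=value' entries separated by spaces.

[0,5)=3 [5,10)=13 [10,15)=17 [15,20)=46 [20,25)=2

i=0 t=4 v=3: → [0,5); WM=4
i=1 t=5 v=3: → [5,10); WM=5; [0,5) fires=3
i=2 t=7 v=3: → [5,10); WM=7
i=3 t=7 v=7: → [5,10); WM=7
i=4 t=10 v=5: → [10,15); WM=10; [5,10) fires=13
i=5 t=13 v=5: → [10,15); WM=13
i=6 t=14 v=1: → [10,15); WM=14
i=7 t=12 v=6: → [10,15); WM=14
i=8 t=15 v=8: → [15,20); WM=15; [10,15) fires=17
i=9 t=7 v=8: DROP (t<15-3); WM=15
i=10 t=15 v=8: → [15,20); WM=15
i=11 t=17 v=5: → [15,20); WM=17
i=12 t=19 v=6: → [15,20); WM=19
i=13 t=18 v=4: → [15,20); WM=19
i=14 t=20 v=2: → [20,25); WM=20; [15,20) fires=31
i=15 t=19 v=8: → [15,20); WM=20
i=16 t=17 v=7: → [15,20); WM=20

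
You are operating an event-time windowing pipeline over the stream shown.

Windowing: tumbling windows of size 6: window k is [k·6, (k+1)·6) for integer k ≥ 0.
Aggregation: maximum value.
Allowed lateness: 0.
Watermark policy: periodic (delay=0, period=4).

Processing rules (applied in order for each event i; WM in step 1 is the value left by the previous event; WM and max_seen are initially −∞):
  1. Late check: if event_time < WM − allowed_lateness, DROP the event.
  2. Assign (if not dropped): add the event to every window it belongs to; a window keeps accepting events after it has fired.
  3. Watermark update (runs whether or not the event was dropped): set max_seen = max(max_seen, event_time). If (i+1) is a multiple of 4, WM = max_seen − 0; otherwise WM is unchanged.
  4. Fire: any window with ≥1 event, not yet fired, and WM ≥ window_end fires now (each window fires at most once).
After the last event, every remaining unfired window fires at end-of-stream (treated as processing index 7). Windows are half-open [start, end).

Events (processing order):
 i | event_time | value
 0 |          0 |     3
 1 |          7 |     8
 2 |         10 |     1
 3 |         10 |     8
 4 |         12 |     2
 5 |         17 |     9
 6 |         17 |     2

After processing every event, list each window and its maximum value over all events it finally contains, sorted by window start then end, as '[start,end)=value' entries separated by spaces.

[0,6)=3 [6,12)=8 [12,18)=9

i=0 t=0 v=3: → [0,6); WM=−∞
i=1 t=7 v=8: → [6,12); WM=−∞
i=2 t=10 v=1: → [6,12); WM=−∞
i=3 t=10 v=8: → [6,12); WM=10; [0,6) fires=3
i=4 t=12 v=2: → [12,18); WM=10
i=5 t=17 v=9: → [12,18); WM=10
i=6 t=17 v=2: → [12,18); WM=10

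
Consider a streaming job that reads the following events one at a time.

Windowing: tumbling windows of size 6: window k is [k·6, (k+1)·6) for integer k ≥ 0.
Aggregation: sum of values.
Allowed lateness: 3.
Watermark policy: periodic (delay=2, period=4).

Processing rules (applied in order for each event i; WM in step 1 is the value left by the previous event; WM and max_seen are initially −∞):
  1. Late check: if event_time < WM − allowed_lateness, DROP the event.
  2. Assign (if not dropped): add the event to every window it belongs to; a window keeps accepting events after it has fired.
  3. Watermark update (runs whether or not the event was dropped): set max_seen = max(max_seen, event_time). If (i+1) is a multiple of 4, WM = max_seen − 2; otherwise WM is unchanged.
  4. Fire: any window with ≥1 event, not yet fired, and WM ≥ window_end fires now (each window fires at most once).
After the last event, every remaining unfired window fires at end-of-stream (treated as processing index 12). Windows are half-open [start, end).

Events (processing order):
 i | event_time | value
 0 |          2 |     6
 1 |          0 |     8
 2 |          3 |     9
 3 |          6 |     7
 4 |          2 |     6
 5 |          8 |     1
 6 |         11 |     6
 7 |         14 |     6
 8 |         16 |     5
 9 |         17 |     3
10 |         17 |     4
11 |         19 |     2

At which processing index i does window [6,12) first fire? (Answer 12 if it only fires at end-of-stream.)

i=0 t=2 v=6: → [0,6); WM=−∞
i=1 t=0 v=8: → [0,6); WM=−∞
i=2 t=3 v=9: → [0,6); WM=−∞
i=3 t=6 v=7: → [6,12); WM=4
i=4 t=2 v=6: → [0,6); WM=4
i=5 t=8 v=1: → [6,12); WM=4
i=6 t=11 v=6: → [6,12); WM=4
i=7 t=14 v=6: → [12,18); WM=12; [0,6) fires=29 [6,12) fires=14
i=8 t=16 v=5: → [12,18); WM=12
i=9 t=17 v=3: → [12,18); WM=12
i=10 t=17 v=4: → [12,18); WM=12
i=11 t=19 v=2: → [18,24); WM=17

7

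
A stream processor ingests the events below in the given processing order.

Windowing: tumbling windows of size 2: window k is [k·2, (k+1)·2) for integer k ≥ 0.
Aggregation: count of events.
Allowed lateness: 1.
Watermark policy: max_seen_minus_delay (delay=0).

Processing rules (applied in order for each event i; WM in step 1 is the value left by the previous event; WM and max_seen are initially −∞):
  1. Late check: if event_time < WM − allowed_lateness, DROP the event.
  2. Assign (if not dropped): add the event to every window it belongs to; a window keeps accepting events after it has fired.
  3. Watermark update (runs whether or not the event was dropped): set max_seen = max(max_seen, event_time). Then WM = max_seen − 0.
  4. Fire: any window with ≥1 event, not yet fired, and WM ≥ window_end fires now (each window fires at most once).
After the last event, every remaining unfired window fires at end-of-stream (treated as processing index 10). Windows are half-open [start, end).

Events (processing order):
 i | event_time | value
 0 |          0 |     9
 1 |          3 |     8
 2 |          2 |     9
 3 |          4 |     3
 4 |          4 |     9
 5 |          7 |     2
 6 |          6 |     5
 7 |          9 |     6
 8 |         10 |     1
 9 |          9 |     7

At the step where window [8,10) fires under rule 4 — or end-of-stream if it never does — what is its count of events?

i=0 t=0 v=9: → [0,2); WM=0
i=1 t=3 v=8: → [2,4); WM=3; [0,2) fires=1
i=2 t=2 v=9: → [2,4); WM=3
i=3 t=4 v=3: → [4,6); WM=4; [2,4) fires=2
i=4 t=4 v=9: → [4,6); WM=4
i=5 t=7 v=2: → [6,8); WM=7; [4,6) fires=2
i=6 t=6 v=5: → [6,8); WM=7
i=7 t=9 v=6: → [8,10); WM=9; [6,8) fires=2
i=8 t=10 v=1: → [10,12); WM=10; [8,10) fires=1
i=9 t=9 v=7: → [8,10); WM=10

1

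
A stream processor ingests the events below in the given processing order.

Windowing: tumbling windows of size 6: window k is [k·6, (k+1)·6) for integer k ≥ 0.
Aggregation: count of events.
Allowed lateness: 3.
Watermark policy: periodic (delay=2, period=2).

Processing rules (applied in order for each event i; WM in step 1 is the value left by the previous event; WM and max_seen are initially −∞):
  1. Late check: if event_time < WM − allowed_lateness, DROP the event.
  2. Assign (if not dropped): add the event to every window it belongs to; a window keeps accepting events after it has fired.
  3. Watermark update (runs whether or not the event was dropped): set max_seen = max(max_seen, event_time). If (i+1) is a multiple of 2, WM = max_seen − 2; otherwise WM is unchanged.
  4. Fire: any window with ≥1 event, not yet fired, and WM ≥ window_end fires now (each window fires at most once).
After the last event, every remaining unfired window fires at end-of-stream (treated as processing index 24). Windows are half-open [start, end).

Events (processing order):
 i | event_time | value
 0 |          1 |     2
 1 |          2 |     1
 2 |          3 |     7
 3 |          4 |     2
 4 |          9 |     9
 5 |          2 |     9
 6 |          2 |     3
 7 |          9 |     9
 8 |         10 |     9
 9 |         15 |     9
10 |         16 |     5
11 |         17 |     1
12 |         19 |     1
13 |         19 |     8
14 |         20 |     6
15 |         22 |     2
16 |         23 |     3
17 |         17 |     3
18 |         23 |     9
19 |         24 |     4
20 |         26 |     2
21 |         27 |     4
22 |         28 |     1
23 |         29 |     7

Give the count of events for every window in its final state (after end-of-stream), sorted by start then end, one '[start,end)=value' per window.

i=0 t=1 v=2: → [0,6); WM=−∞
i=1 t=2 v=1: → [0,6); WM=0
i=2 t=3 v=7: → [0,6); WM=0
i=3 t=4 v=2: → [0,6); WM=2
i=4 t=9 v=9: → [6,12); WM=2
i=5 t=2 v=9: → [0,6); WM=7; [0,6) fires=5
i=6 t=2 v=3: DROP (t<7-3); WM=7
i=7 t=9 v=9: → [6,12); WM=7
i=8 t=10 v=9: → [6,12); WM=7
i=9 t=15 v=9: → [12,18); WM=13; [6,12) fires=3
i=10 t=16 v=5: → [12,18); WM=13
i=11 t=17 v=1: → [12,18); WM=15
i=12 t=19 v=1: → [18,24); WM=15
i=13 t=19 v=8: → [18,24); WM=17
i=14 t=20 v=6: → [18,24); WM=17
i=15 t=22 v=2: → [18,24); WM=20; [12,18) fires=3
i=16 t=23 v=3: → [18,24); WM=20
i=17 t=17 v=3: → [12,18); WM=21
i=18 t=23 v=9: → [18,24); WM=21
i=19 t=24 v=4: → [24,30); WM=22
i=20 t=26 v=2: → [24,30); WM=22
i=21 t=27 v=4: → [24,30); WM=25; [18,24) fires=6
i=22 t=28 v=1: → [24,30); WM=25
i=23 t=29 v=7: → [24,30); WM=27

[0,6)=5 [6,12)=3 [12,18)=4 [18,24)=6 [24,30)=5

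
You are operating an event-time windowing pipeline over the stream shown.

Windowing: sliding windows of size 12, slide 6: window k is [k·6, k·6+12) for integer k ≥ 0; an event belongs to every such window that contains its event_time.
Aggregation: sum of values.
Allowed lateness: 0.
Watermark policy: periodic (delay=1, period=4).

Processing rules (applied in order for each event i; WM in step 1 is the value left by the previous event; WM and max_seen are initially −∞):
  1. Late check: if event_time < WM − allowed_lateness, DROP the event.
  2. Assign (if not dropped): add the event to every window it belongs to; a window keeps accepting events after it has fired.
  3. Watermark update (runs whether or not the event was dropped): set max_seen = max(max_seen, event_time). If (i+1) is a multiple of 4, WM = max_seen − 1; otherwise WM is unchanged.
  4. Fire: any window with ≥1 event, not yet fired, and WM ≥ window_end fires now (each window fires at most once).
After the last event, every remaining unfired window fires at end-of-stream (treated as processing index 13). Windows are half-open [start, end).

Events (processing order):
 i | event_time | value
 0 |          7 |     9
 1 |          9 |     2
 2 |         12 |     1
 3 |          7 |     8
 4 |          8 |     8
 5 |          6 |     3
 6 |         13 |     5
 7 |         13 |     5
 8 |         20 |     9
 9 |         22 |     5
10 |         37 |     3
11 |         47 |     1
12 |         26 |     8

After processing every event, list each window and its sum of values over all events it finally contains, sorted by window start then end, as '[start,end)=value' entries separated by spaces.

[0,12)=19 [6,18)=30 [12,24)=25 [18,30)=14 [30,42)=3 [36,48)=4 [42,54)=1

i=0 t=7 v=9: → [6,18),[0,12); WM=−∞
i=1 t=9 v=2: → [6,18),[0,12); WM=−∞
i=2 t=12 v=1: → [12,24),[6,18); WM=−∞
i=3 t=7 v=8: → [6,18),[0,12); WM=11
i=4 t=8 v=8: DROP (t<11-0); WM=11
i=5 t=6 v=3: DROP (t<11-0); WM=11
i=6 t=13 v=5: → [12,24),[6,18); WM=11
i=7 t=13 v=5: → [12,24),[6,18); WM=12; [0,12) fires=19
i=8 t=20 v=9: → [18,30),[12,24); WM=12
i=9 t=22 v=5: → [18,30),[12,24); WM=12
i=10 t=37 v=3: → [36,48),[30,42); WM=12
i=11 t=47 v=1: → [42,54),[36,48); WM=46; [6,18) fires=30 [12,24) fires=25 [18,30) fires=14 [30,42) fires=3
i=12 t=26 v=8: DROP (t<46-0); WM=46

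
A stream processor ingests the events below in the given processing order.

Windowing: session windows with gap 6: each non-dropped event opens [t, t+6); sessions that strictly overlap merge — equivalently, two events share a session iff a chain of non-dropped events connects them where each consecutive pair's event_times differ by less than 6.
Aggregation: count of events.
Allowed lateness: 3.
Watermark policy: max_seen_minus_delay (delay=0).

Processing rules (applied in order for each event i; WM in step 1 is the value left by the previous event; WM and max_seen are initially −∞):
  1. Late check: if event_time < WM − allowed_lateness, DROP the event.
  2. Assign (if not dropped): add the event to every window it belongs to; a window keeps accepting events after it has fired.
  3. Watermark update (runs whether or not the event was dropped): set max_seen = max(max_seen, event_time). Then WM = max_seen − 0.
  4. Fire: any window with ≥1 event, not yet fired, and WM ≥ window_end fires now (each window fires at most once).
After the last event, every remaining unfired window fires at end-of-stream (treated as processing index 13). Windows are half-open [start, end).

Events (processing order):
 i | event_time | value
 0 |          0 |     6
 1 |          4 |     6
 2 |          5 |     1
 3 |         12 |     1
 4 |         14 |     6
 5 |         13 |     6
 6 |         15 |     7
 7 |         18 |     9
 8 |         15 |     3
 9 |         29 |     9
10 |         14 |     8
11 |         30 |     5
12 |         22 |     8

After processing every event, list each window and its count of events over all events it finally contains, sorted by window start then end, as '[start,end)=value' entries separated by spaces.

[0,11)=3 [12,24)=6 [29,36)=2

i=0 t=0 v=6: → [0,6); WM=0
i=1 t=4 v=6: → [0,10); WM=4
i=2 t=5 v=1: → [0,11); WM=5
i=3 t=12 v=1: → [12,18); WM=12
i=4 t=14 v=6: → [12,20); WM=14
i=5 t=13 v=6: → [12,20); WM=14
i=6 t=15 v=7: → [12,21); WM=15
i=7 t=18 v=9: → [12,24); WM=18
i=8 t=15 v=3: → [12,24); WM=18
i=9 t=29 v=9: → [29,35); WM=29
i=10 t=14 v=8: DROP (t<29-3); WM=29
i=11 t=30 v=5: → [29,36); WM=30
i=12 t=22 v=8: DROP (t<30-3); WM=30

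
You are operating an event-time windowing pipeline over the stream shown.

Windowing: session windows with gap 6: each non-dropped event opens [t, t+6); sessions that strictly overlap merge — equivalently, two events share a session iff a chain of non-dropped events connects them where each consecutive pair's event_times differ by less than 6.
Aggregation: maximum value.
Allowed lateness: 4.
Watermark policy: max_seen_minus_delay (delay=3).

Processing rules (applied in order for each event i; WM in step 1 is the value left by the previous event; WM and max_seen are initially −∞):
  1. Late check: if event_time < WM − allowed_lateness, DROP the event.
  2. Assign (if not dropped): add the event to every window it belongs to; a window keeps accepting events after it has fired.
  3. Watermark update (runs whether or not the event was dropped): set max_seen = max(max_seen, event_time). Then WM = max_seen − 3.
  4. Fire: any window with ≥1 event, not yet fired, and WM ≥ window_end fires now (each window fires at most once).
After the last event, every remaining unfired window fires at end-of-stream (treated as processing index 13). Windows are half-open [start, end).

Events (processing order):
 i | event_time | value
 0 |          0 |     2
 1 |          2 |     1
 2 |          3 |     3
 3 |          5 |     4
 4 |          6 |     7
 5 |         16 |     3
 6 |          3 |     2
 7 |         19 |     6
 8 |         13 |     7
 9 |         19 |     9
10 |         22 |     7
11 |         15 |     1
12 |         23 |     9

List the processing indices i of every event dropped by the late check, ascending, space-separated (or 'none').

6

i=0 t=0 v=2: → [0,6); WM=-3
i=1 t=2 v=1: → [0,8); WM=-1
i=2 t=3 v=3: → [0,9); WM=0
i=3 t=5 v=4: → [0,11); WM=2
i=4 t=6 v=7: → [0,12); WM=3
i=5 t=16 v=3: → [16,22); WM=13
i=6 t=3 v=2: DROP (t<13-4); WM=13
i=7 t=19 v=6: → [16,25); WM=16
i=8 t=13 v=7: → [13,25); WM=16
i=9 t=19 v=9: → [13,25); WM=16
i=10 t=22 v=7: → [13,28); WM=19
i=11 t=15 v=1: → [13,28); WM=19
i=12 t=23 v=9: → [13,29); WM=20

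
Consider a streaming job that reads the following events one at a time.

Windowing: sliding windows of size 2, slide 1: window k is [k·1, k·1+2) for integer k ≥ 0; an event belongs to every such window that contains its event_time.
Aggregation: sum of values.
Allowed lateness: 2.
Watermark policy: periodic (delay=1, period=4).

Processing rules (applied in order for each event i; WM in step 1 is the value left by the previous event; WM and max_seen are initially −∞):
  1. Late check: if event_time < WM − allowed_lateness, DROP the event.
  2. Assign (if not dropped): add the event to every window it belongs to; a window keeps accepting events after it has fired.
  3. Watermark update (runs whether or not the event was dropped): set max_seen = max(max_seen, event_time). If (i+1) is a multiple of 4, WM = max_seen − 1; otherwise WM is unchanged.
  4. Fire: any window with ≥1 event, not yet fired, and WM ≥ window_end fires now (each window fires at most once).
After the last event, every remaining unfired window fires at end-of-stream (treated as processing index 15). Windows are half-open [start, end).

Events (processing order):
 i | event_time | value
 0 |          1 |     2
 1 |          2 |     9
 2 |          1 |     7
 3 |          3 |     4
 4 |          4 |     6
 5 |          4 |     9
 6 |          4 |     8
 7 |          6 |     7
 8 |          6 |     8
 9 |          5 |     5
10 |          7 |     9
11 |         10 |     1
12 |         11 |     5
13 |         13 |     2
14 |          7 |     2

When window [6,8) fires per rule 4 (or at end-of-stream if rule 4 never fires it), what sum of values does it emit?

i=0 t=1 v=2: → [1,3),[0,2); WM=−∞
i=1 t=2 v=9: → [2,4),[1,3); WM=−∞
i=2 t=1 v=7: → [1,3),[0,2); WM=−∞
i=3 t=3 v=4: → [3,5),[2,4); WM=2; [0,2) fires=9
i=4 t=4 v=6: → [4,6),[3,5); WM=2
i=5 t=4 v=9: → [4,6),[3,5); WM=2
i=6 t=4 v=8: → [4,6),[3,5); WM=2
i=7 t=6 v=7: → [6,8),[5,7); WM=5; [1,3) fires=18 [2,4) fires=13 [3,5) fires=27
i=8 t=6 v=8: → [6,8),[5,7); WM=5
i=9 t=5 v=5: → [5,7),[4,6); WM=5
i=10 t=7 v=9: → [7,9),[6,8); WM=5
i=11 t=10 v=1: → [10,12),[9,11); WM=9; [4,6) fires=28 [5,7) fires=20 [6,8) fires=24 [7,9) fires=9
i=12 t=11 v=5: → [11,13),[10,12); WM=9
i=13 t=13 v=2: → [13,15),[12,14); WM=9
i=14 t=7 v=2: → [7,9),[6,8); WM=9

24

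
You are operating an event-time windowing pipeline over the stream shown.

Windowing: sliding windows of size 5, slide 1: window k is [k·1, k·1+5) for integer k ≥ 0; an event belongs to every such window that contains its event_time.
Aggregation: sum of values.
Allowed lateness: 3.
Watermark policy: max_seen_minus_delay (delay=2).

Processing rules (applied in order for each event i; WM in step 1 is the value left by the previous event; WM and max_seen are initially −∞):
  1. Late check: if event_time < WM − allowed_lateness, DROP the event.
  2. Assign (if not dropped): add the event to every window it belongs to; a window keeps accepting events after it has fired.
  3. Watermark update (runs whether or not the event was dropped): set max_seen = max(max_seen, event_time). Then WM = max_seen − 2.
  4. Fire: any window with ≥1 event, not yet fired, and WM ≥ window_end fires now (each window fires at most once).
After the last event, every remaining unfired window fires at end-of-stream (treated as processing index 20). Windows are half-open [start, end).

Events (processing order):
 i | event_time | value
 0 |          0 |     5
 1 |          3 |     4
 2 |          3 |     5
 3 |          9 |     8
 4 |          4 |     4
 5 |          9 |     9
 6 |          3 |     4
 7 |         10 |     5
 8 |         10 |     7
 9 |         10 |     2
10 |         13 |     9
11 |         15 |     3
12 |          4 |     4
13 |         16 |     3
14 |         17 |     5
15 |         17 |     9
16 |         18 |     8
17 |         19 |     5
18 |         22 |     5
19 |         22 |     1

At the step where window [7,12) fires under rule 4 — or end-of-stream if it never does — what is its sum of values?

i=0 t=0 v=5: → [0,5); WM=-2
i=1 t=3 v=4: → [3,8),[2,7),[1,6),[0,5); WM=1
i=2 t=3 v=5: → [3,8),[2,7),[1,6),[0,5); WM=1
i=3 t=9 v=8: → [9,14),[8,13),[7,12),[6,11),[5,10); WM=7; [0,5) fires=14 [1,6) fires=9 [2,7) fires=9
i=4 t=4 v=4: → [4,9),[3,8),[2,7),[1,6),[0,5); WM=7
i=5 t=9 v=9: → [9,14),[8,13),[7,12),[6,11),[5,10); WM=7
i=6 t=3 v=4: DROP (t<7-3); WM=7
i=7 t=10 v=5: → [10,15),[9,14),[8,13),[7,12),[6,11); WM=8; [3,8) fires=13
i=8 t=10 v=7: → [10,15),[9,14),[8,13),[7,12),[6,11); WM=8
i=9 t=10 v=2: → [10,15),[9,14),[8,13),[7,12),[6,11); WM=8
i=10 t=13 v=9: → [13,18),[12,17),[11,16),[10,15),[9,14); WM=11; [4,9) fires=4 [5,10) fires=17 [6,11) fires=31
i=11 t=15 v=3: → [15,20),[14,19),[13,18),[12,17),[11,16); WM=13; [7,12) fires=31 [8,13) fires=31
i=12 t=4 v=4: DROP (t<13-3); WM=13
i=13 t=16 v=3: → [16,21),[15,20),[14,19),[13,18),[12,17); WM=14; [9,14) fires=40
i=14 t=17 v=5: → [17,22),[16,21),[15,20),[14,19),[13,18); WM=15; [10,15) fires=23
i=15 t=17 v=9: → [17,22),[16,21),[15,20),[14,19),[13,18); WM=15
i=16 t=18 v=8: → [18,23),[17,22),[16,21),[15,20),[14,19); WM=16; [11,16) fires=12
i=17 t=19 v=5: → [19,24),[18,23),[17,22),[16,21),[15,20); WM=17; [12,17) fires=15
i=18 t=22 v=5: → [22,27),[21,26),[20,25),[19,24),[18,23); WM=20; [13,18) fires=29 [14,19) fires=28 [15,20) fires=33
i=19 t=22 v=1: → [22,27),[21,26),[20,25),[19,24),[18,23); WM=20

31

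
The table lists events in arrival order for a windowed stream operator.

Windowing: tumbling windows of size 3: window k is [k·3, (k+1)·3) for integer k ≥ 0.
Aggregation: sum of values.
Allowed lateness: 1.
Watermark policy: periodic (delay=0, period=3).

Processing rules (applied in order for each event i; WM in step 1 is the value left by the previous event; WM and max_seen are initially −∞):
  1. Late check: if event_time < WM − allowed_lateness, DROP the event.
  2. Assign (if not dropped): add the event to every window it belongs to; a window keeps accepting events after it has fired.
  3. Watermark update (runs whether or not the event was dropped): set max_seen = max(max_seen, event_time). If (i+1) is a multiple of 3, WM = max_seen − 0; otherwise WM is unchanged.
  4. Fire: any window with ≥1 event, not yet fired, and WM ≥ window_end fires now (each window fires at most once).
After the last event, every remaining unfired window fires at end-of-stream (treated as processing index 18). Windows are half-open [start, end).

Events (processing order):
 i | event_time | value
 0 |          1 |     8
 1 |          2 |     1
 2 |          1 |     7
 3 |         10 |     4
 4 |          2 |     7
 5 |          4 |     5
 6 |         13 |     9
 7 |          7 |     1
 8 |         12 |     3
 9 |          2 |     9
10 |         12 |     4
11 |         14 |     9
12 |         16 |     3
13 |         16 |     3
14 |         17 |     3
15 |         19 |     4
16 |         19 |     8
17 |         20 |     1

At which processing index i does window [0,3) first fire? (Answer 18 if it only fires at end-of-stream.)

i=0 t=1 v=8: → [0,3); WM=−∞
i=1 t=2 v=1: → [0,3); WM=−∞
i=2 t=1 v=7: → [0,3); WM=2
i=3 t=10 v=4: → [9,12); WM=2
i=4 t=2 v=7: → [0,3); WM=2
i=5 t=4 v=5: → [3,6); WM=10; [0,3) fires=23 [3,6) fires=5
i=6 t=13 v=9: → [12,15); WM=10
i=7 t=7 v=1: DROP (t<10-1); WM=10
i=8 t=12 v=3: → [12,15); WM=13; [9,12) fires=4
i=9 t=2 v=9: DROP (t<13-1); WM=13
i=10 t=12 v=4: → [12,15); WM=13
i=11 t=14 v=9: → [12,15); WM=14
i=12 t=16 v=3: → [15,18); WM=14
i=13 t=16 v=3: → [15,18); WM=14
i=14 t=17 v=3: → [15,18); WM=17; [12,15) fires=25
i=15 t=19 v=4: → [18,21); WM=17
i=16 t=19 v=8: → [18,21); WM=17
i=17 t=20 v=1: → [18,21); WM=20; [15,18) fires=9

5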